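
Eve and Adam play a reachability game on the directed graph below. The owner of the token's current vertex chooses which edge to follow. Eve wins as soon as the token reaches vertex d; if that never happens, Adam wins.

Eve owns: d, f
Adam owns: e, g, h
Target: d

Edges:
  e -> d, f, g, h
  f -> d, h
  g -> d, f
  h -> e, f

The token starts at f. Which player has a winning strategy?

A0 = {d}
A1: add {f} — f (Eve) has f→d.
f ∈ A1, so Eve can force the target.

Eve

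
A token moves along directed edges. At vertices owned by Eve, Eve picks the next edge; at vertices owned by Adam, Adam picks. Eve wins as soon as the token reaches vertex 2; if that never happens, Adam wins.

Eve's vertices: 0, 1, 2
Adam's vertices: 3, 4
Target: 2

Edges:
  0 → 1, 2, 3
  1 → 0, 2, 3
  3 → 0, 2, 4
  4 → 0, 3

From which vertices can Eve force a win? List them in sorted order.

0, 1, 2

A0 = {2}
A1: add {0, 1} — 0 (Eve) has 0→2; 1 (Eve) has 1→2.
A2 = A1; e.g. 3 (Adam) can still go to 4. Fixed point.
Eve's winning region = {0, 1, 2}.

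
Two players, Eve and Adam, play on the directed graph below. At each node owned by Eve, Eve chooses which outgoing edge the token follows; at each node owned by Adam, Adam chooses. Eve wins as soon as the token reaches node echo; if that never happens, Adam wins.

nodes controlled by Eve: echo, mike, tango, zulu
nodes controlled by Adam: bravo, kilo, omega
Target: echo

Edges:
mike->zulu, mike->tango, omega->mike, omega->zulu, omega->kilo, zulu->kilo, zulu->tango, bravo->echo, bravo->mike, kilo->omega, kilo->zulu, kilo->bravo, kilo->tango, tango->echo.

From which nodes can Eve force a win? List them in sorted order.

A0 = {echo}
A1: add {tango} — tango (Eve) has tango→echo.
A2: add {mike, zulu} — mike (Eve) has mike→tango; zulu (Eve) has zulu→tango.
A3: add {bravo} — bravo (Adam): all of {echo, mike} already in.
A4 = A3; e.g. omega (Adam) can still go to kilo. Fixed point.
Eve's winning region = {bravo, echo, mike, tango, zulu}.

bravo, echo, mike, tango, zulu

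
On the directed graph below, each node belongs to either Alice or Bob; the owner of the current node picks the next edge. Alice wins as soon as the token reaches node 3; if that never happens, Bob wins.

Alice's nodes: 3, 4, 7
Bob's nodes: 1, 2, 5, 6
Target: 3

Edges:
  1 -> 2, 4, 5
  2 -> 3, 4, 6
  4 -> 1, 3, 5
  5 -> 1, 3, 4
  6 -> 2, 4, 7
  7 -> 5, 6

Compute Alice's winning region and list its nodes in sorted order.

3, 4

A0 = {3}
A1: add {4} — 4 (Alice) has 4→3.
A2 = A1; e.g. 1 (Bob) can still go to 2. Fixed point.
Alice's winning region = {3, 4}.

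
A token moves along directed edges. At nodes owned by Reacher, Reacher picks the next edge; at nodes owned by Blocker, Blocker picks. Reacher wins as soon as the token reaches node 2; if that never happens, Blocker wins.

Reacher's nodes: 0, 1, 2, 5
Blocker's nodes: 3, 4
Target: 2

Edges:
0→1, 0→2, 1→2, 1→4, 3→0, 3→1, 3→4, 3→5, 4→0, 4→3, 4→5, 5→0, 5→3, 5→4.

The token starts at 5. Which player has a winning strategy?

A0 = {2}
A1: add {0, 1} — 0 (Reacher) has 0→2; 1 (Reacher) has 1→2.
A2: add {5} — 5 (Reacher) has 5→0.
A3 = A2; e.g. 3 (Blocker) can still go to 4. Fixed point.
5 ∈ A2, so Reacher can force the target.

Reacher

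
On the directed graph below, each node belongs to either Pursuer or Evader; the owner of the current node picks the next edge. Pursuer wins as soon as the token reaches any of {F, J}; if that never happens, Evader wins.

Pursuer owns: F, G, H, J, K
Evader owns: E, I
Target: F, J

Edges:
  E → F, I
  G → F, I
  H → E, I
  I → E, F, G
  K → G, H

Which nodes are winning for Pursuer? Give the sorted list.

A0 = {F, J}
A1: add {G} — G (Pursuer) has G→F.
A2: add {K} — K (Pursuer) has K→G.
A3 = A2; e.g. E (Evader) can still go to I. Fixed point.
Pursuer's winning region = {F, G, J, K}.

F, G, J, K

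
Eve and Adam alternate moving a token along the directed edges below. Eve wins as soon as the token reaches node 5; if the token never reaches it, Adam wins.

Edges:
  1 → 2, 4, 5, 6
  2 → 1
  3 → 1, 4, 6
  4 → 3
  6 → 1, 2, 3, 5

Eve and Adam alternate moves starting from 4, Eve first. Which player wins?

Track states (vertex, player-to-move).
A0 = {(5,Eve), (5,Adam)}
A1: add {(1,Eve), (6,Eve)}.
A2: add {(2,Adam)}.
A3 = A2; e.g. (1,Adam) stays out. (4,Eve) never enters ⇒ Adam avoids the target.

Adam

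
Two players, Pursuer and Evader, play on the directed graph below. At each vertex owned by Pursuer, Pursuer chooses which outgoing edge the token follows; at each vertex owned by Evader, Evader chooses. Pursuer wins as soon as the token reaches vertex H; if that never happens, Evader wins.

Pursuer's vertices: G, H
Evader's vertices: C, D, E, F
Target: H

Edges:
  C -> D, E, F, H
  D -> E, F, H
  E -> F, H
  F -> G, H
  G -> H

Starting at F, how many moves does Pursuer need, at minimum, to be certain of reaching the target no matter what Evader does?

2

A0 = {H}
A1: add {G} — G (Pursuer) has G→H.
A2: add {F} — F (Evader): all of {G, H} already in.
F enters the attractor at level 2, so Pursuer can force the target in 2 moves from there.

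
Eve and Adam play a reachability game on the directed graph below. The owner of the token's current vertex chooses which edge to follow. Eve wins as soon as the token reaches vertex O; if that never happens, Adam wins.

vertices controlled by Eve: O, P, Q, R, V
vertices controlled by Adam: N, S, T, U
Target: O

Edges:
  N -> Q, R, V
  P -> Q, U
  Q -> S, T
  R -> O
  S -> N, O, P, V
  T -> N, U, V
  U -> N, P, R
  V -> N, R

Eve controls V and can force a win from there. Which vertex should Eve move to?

R

A0 = {O}
A1: add {R} — R (Eve) has R→O.
A2: add {V} — V (Eve) has V→R.
A3 = A2; e.g. N (Adam) can still go to Q. Fixed point.
From V, successor R is in the attractor (rank 1); the other successor N is not.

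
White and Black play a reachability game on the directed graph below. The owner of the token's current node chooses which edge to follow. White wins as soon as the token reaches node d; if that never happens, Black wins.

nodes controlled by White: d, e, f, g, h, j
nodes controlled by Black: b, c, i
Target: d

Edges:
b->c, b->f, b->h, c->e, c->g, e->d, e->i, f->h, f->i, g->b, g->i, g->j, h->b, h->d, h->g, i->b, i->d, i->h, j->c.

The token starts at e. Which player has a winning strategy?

A0 = {d}
A1: add {e, h} — e (White) has e→d; h (White) has h→d.
e ∈ A1, so White can force the target.

White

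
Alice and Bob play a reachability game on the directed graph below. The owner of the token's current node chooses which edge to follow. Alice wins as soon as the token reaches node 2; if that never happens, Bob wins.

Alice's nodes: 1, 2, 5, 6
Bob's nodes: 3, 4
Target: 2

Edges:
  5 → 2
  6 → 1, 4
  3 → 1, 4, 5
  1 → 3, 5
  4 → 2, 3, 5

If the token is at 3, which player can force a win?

A0 = {2}
A1: add {5} — 5 (Alice) has 5→2.
A2: add {1} — 1 (Alice) has 1→5.
A3: add {6} — 6 (Alice) has 6→1.
A4 = A3; e.g. 3 (Bob) can still go to 4. Fixed point.
3 never enters the attractor, so Bob can avoid the target forever.

Bob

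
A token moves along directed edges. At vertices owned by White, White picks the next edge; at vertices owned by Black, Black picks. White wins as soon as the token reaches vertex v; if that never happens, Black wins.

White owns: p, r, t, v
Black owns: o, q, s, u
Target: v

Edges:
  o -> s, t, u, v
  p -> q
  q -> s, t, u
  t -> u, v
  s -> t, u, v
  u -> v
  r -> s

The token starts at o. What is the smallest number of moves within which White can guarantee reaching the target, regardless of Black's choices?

A0 = {v}
A1: add {t, u} — t (White) has t→v; u (Black): all of {v} already in.
A2: add {s} — s (Black): all of {t, u, v} already in.
A3: add {o, q, r} — o (Black): all of {s, t, u, v} already in; q (Black): all of {s, t, u} already in; r (White) has r→s.
o enters the attractor at level 3, so White can force the target in 3 moves from there.

3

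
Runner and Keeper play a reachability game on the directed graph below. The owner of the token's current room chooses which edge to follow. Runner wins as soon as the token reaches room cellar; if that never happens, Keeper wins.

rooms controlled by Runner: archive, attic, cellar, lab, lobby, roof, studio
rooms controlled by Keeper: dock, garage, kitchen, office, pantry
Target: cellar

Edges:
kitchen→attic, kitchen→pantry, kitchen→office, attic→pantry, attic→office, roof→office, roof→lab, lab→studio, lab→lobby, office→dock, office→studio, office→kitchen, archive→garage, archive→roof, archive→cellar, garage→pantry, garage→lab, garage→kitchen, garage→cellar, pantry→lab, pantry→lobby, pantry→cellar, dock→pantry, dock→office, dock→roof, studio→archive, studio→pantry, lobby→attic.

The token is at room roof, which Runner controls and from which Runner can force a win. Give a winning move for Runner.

lab

A0 = {cellar}
A1: add {archive} — archive (Runner) has archive→cellar.
A2: add {studio} — studio (Runner) has studio→archive.
A3: add {lab} — lab (Runner) has lab→studio.
A4: add {roof} — roof (Runner) has roof→lab.
A5 = A4; e.g. attic (Runner) has no edge into A4. Fixed point.
From roof, successor lab is in the attractor (rank 3); the other successor office is not.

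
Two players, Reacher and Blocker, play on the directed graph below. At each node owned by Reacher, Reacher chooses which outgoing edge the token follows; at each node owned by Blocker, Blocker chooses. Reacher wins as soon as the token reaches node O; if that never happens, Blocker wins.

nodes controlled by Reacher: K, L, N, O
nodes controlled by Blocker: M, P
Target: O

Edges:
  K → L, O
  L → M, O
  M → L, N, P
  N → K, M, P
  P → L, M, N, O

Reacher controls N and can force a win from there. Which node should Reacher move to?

K

A0 = {O}
A1: add {K, L} — K (Reacher) has K→O; L (Reacher) has L→O.
A2: add {N} — N (Reacher) has N→K.
A3 = A2; e.g. M (Blocker) can still go to P. Fixed point.
From N, successor K is in the attractor (rank 1); the other successors M, P are not.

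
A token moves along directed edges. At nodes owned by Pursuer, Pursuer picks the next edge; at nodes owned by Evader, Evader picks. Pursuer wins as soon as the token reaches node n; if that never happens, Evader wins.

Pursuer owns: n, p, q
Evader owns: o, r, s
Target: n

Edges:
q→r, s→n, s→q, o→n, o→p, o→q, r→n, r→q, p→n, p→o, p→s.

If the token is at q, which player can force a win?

A0 = {n}
A1: add {p} — p (Pursuer) has p→n.
A2 = A1; e.g. o (Evader) can still go to q. Fixed point.
q never enters the attractor, so Evader can avoid the target forever.

Evader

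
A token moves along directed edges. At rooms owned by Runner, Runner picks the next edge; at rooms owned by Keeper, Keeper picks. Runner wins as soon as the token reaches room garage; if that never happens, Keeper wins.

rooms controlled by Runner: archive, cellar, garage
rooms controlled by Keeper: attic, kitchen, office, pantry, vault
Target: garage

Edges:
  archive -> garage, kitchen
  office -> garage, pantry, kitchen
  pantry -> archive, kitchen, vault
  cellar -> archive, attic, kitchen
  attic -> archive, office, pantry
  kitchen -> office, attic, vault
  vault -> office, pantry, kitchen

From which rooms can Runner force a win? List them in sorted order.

archive, cellar, garage

A0 = {garage}
A1: add {archive} — archive (Runner) has archive→garage.
A2: add {cellar} — cellar (Runner) has cellar→archive.
A3 = A2; e.g. office (Keeper) can still go to pantry. Fixed point.
Runner's winning region = {archive, cellar, garage}.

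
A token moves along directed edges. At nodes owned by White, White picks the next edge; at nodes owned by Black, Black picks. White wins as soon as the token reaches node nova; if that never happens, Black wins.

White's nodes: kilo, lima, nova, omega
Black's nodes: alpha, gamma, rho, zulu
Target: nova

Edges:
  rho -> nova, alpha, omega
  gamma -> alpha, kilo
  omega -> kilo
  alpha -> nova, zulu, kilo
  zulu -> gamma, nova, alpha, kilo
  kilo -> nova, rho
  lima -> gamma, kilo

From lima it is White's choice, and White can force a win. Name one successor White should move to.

kilo

A0 = {nova}
A1: add {kilo} — kilo (White) has kilo→nova.
A2: add {lima, omega} — lima (White) has lima→kilo; omega (White) has omega→kilo.
A3 = A2; e.g. gamma (Black) can still go to alpha. Fixed point.
From lima, successor kilo is in the attractor (rank 1); the other successor gamma is not.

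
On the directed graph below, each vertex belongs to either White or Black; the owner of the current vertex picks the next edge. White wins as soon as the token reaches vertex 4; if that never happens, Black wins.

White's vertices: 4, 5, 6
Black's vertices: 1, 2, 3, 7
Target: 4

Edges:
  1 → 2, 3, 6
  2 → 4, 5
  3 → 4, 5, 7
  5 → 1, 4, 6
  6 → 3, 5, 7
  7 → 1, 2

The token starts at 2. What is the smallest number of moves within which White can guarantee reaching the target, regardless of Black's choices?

2

A0 = {4}
A1: add {5} — 5 (White) has 5→4.
A2: add {2, 6} — 2 (Black): all of {4, 5} already in; 6 (White) has 6→5.
A3 = A2; e.g. 1 (Black) can still go to 3. Fixed point.
2 enters the attractor at level 2, so White can force the target in 2 moves from there.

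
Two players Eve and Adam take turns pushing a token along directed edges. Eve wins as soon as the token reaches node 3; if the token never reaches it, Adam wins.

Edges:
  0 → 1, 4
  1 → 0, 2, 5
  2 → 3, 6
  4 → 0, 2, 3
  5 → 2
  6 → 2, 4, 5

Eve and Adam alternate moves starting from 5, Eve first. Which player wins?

Track states (vertex, player-to-move).
A0 = {(3,Eve), (3,Adam)}
A1: add {(2,Eve), (4,Eve)}.
A2: add {(5,Adam)}.
A3: add {(1,Eve), (6,Eve)}.
A4: add {(0,Adam), (2,Adam)}.
A5: add {(5,Eve)}.
(5,Eve) ∈ A5 ⇒ Eve forces the target.

Eve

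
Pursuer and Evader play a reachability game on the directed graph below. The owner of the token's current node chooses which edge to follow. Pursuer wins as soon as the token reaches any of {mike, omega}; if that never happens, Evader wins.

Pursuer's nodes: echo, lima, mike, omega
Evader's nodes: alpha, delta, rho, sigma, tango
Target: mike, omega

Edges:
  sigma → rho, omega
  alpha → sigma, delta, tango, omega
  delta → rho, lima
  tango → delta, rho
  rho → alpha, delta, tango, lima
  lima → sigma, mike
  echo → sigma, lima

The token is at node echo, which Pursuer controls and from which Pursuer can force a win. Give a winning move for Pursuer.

A0 = {mike, omega}
A1: add {lima} — lima (Pursuer) has lima→mike.
A2: add {echo} — echo (Pursuer) has echo→lima.
A3 = A2; e.g. sigma (Evader) can still go to rho. Fixed point.
From echo, successor lima is in the attractor (rank 1); the other successor sigma is not.

lima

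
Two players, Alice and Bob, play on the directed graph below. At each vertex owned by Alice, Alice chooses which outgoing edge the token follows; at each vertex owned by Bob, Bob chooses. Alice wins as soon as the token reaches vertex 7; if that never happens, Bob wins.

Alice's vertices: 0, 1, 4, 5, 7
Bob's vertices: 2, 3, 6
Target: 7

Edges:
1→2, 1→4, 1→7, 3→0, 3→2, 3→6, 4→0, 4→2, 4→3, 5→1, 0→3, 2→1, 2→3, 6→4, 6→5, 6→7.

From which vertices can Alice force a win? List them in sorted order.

1, 5, 7

A0 = {7}
A1: add {1} — 1 (Alice) has 1→7.
A2: add {5} — 5 (Alice) has 5→1.
A3 = A2; e.g. 0 (Alice) has no edge into A2. Fixed point.
Alice's winning region = {1, 5, 7}.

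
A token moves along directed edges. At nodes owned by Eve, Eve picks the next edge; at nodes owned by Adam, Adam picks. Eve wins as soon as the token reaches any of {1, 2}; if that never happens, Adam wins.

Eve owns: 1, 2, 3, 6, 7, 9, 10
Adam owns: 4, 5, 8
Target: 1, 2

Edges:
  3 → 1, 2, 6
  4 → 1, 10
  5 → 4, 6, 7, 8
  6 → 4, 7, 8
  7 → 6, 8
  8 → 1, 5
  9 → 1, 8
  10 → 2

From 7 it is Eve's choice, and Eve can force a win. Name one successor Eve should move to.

6

A0 = {1, 2}
A1: add {3, 9, 10} — 3 (Eve) has 3→1; 9 (Eve) has 9→1; 10 (Eve) has 10→2.
A2: add {4} — 4 (Adam): all of {1, 10} already in.
A3: add {6} — 6 (Eve) has 6→4.
A4: add {7} — 7 (Eve) has 7→6.
A5 = A4; e.g. 5 (Adam) can still go to 8. Fixed point.
From 7, successor 6 is in the attractor (rank 3); the other successor 8 is not.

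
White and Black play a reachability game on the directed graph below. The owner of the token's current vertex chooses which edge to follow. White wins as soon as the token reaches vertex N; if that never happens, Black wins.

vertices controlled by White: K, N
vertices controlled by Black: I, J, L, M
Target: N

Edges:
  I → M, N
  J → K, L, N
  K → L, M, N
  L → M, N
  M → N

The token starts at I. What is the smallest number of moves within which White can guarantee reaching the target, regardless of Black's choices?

2

A0 = {N}
A1: add {K, M} — K (White) has K→N; M (Black): all of {N} already in.
A2: add {I, L} — I (Black): all of {M, N} already in; L (Black): all of {M, N} already in.
I enters the attractor at level 2, so White can force the target in 2 moves from there.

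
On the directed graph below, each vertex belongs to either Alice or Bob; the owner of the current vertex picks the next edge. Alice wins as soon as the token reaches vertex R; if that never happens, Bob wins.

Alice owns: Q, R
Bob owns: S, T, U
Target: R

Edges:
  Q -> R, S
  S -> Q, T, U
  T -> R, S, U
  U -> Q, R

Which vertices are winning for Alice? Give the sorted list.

A0 = {R}
A1: add {Q} — Q (Alice) has Q→R.
A2: add {U} — U (Bob): all of {Q, R} already in.
A3 = A2; e.g. S (Bob) can still go to T. Fixed point.
Alice's winning region = {Q, R, U}.

Q, R, U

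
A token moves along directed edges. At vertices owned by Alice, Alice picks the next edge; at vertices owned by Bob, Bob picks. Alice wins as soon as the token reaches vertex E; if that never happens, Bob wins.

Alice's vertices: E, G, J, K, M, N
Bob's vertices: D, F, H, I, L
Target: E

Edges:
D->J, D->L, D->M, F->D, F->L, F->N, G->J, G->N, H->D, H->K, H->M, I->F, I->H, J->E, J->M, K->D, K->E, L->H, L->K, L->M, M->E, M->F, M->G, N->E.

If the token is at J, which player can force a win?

A0 = {E}
A1: add {J, K, M, N} — J (Alice) has J→E; K (Alice) has K→E; M (Alice) has M→E; N (Alice) has N→E.
J ∈ A1, so Alice can force the target.

Alice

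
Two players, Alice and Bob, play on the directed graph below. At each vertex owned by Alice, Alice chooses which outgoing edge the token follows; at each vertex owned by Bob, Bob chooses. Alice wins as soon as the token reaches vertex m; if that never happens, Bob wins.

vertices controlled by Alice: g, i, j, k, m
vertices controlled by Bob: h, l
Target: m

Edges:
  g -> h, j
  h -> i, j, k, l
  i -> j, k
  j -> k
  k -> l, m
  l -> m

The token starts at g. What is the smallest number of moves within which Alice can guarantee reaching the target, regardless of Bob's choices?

3

A0 = {m}
A1: add {k, l} — k (Alice) has k→m; l (Bob): all of {m} already in.
A2: add {i, j} — i (Alice) has i→k; j (Alice) has j→k.
A3: add {g, h} — g (Alice) has g→j; h (Bob): all of {i, j, k, l} already in.
A3 = all vertices. Fixed point.
g enters the attractor at level 3, so Alice can force the target in 3 moves from there.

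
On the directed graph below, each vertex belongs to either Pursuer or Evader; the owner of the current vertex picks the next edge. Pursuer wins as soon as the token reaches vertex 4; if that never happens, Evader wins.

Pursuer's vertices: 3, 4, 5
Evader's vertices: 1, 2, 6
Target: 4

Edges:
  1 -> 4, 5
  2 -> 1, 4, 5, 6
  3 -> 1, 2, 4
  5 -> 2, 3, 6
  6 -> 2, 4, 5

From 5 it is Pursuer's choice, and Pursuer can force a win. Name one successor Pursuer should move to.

A0 = {4}
A1: add {3} — 3 (Pursuer) has 3→4.
A2: add {5} — 5 (Pursuer) has 5→3.
A3: add {1} — 1 (Evader): all of {4, 5} already in.
A4 = A3; e.g. 2 (Evader) can still go to 6. Fixed point.
From 5, successor 3 is in the attractor (rank 1); the other successors 2, 6 are not.

3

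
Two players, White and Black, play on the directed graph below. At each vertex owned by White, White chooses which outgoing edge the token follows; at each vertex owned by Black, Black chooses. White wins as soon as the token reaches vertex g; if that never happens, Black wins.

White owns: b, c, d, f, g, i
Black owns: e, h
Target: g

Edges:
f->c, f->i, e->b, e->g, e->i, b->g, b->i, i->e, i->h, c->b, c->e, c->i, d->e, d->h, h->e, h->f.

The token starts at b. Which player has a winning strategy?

A0 = {g}
A1: add {b} — b (White) has b→g.
b ∈ A1, so White can force the target.

White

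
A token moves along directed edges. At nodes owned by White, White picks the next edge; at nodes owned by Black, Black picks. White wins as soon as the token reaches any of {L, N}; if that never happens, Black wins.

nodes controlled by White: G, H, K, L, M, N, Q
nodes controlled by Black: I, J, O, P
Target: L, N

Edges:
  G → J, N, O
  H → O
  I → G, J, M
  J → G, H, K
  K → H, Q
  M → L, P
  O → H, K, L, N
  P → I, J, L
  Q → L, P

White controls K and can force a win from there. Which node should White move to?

Q

A0 = {L, N}
A1: add {G, M, Q} — G (White) has G→N; M (White) has M→L; Q (White) has Q→L.
A2: add {K} — K (White) has K→Q.
A3 = A2; e.g. H (White) has no edge into A2. Fixed point.
From K, successor Q is in the attractor (rank 1); the other successor H is not.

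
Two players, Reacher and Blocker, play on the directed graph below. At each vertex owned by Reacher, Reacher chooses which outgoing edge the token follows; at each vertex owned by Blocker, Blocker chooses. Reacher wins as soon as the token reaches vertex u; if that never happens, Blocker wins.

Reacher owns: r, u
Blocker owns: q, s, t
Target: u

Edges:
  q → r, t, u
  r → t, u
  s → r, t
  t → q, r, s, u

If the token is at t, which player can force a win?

A0 = {u}
A1: add {r} — r (Reacher) has r→u.
A2 = A1; e.g. q (Blocker) can still go to t. Fixed point.
t never enters the attractor, so Blocker can avoid the target forever.

Blocker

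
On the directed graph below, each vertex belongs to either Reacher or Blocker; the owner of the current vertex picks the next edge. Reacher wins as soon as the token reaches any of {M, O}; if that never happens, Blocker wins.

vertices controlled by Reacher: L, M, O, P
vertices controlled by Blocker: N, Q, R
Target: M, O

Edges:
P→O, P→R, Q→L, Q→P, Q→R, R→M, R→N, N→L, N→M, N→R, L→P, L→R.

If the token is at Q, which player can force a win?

Blocker

A0 = {M, O}
A1: add {P} — P (Reacher) has P→O.
A2: add {L} — L (Reacher) has L→P.
A3 = A2; e.g. N (Blocker) can still go to R. Fixed point.
Q never enters the attractor, so Blocker can avoid the target forever.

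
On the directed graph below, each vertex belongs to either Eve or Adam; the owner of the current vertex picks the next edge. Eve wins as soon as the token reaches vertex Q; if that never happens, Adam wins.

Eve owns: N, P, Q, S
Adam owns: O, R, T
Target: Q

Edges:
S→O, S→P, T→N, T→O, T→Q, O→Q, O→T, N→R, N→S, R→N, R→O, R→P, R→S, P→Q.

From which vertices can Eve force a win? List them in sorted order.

A0 = {Q}
A1: add {P} — P (Eve) has P→Q.
A2: add {S} — S (Eve) has S→P.
A3: add {N} — N (Eve) has N→S.
A4 = A3; e.g. O (Adam) can still go to T. Fixed point.
Eve's winning region = {N, P, Q, S}.

N, P, Q, S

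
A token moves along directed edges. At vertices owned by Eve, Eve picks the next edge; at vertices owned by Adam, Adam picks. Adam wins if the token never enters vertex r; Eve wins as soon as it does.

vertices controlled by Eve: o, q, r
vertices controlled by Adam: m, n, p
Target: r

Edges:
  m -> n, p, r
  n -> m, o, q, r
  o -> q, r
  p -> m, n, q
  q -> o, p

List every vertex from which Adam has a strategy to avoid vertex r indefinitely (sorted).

A0 = {r}
A1: add {o} — o (Eve) has o→r.
A2: add {q} — q (Eve) has q→o.
A3 = A2; e.g. m (Adam) can still go to n. Fixed point.
Eve's attractor = {o, q, r}; Adam avoids the target exactly from the complement.

m, n, p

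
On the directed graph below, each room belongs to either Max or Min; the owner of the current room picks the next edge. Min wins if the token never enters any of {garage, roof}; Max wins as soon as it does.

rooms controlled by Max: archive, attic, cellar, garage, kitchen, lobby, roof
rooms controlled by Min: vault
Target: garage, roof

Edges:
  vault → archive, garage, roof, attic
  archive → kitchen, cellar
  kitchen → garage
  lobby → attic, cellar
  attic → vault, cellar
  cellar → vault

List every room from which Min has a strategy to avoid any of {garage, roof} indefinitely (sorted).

attic, cellar, lobby, vault

A0 = {garage, roof}
A1: add {kitchen} — kitchen (Max) has kitchen→garage.
A2: add {archive} — archive (Max) has archive→kitchen.
A3 = A2; e.g. vault (Min) can still go to attic. Fixed point.
Max's attractor = {archive, garage, kitchen, roof}; Min avoids the target exactly from the complement.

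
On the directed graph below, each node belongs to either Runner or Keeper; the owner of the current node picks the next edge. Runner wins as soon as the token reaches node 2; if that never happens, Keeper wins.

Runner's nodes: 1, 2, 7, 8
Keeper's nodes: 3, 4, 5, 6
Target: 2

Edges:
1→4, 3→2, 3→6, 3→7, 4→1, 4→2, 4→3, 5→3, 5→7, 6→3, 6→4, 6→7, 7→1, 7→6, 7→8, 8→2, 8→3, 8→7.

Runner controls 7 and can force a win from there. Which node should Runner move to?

8

A0 = {2}
A1: add {8} — 8 (Runner) has 8→2.
A2: add {7} — 7 (Runner) has 7→8.
A3 = A2; e.g. 1 (Runner) has no edge into A2. Fixed point.
From 7, successor 8 is in the attractor (rank 1); the other successors 1, 6 are not.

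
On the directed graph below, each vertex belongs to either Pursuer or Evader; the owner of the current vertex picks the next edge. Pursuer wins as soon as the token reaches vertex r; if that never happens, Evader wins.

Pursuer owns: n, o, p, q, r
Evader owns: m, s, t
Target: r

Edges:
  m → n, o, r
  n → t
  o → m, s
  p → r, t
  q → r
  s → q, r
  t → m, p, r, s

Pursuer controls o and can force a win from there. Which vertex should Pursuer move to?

A0 = {r}
A1: add {p, q} — p (Pursuer) has p→r; q (Pursuer) has q→r.
A2: add {s} — s (Evader): all of {q, r} already in.
A3: add {o} — o (Pursuer) has o→s.
A4 = A3; e.g. m (Evader) can still go to n. Fixed point.
From o, successor s is in the attractor (rank 2); the other successor m is not.

s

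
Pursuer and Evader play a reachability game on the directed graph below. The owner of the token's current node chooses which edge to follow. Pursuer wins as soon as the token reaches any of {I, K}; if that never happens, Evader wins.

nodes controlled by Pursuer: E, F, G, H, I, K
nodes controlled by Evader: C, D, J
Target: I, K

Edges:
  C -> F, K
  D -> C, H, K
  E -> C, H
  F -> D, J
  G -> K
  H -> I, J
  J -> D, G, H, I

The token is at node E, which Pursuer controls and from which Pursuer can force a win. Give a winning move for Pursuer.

A0 = {I, K}
A1: add {G, H} — G (Pursuer) has G→K; H (Pursuer) has H→I.
A2: add {E} — E (Pursuer) has E→H.
A3 = A2; e.g. C (Evader) can still go to F. Fixed point.
From E, successor H is in the attractor (rank 1); the other successor C is not.

H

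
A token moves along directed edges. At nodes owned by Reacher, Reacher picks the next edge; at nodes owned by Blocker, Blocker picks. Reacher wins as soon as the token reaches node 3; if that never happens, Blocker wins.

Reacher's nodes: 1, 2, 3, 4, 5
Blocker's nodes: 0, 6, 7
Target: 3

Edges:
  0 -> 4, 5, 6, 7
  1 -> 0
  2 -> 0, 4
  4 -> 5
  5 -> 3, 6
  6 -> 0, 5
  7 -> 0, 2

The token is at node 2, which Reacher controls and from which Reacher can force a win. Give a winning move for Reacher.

4

A0 = {3}
A1: add {5} — 5 (Reacher) has 5→3.
A2: add {4} — 4 (Reacher) has 4→5.
A3: add {2} — 2 (Reacher) has 2→4.
A4 = A3; e.g. 0 (Blocker) can still go to 6. Fixed point.
From 2, successor 4 is in the attractor (rank 2); the other successor 0 is not.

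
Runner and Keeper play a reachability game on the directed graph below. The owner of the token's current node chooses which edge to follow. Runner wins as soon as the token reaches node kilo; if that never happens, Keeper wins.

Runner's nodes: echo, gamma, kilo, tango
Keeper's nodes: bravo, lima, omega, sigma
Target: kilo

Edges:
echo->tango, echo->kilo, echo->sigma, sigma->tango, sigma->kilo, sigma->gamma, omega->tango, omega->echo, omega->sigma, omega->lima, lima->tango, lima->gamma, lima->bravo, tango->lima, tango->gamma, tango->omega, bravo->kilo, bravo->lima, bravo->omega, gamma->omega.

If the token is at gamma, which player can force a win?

Keeper

A0 = {kilo}
A1: add {echo} — echo (Runner) has echo→kilo.
A2 = A1; e.g. tango (Runner) has no edge into A1. Fixed point.
gamma never enters the attractor, so Keeper can avoid the target forever.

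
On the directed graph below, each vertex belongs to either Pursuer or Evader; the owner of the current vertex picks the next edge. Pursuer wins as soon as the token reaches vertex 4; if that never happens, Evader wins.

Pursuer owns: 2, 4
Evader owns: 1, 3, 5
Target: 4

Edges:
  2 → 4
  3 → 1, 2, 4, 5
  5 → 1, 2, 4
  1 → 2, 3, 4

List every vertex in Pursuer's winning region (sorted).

2, 4

A0 = {4}
A1: add {2} — 2 (Pursuer) has 2→4.
A2 = A1; e.g. 1 (Evader) can still go to 3. Fixed point.
Pursuer's winning region = {2, 4}.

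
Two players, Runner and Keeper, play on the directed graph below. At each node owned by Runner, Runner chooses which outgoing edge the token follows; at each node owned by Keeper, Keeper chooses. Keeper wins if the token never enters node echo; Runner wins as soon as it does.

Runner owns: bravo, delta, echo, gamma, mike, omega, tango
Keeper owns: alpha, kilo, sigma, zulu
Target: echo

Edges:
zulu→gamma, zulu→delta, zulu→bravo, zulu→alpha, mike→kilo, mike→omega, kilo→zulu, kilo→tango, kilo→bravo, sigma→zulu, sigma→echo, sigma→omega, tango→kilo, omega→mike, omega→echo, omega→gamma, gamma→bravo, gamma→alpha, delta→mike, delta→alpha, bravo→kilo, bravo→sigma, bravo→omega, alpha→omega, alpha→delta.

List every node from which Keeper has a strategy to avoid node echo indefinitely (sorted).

A0 = {echo}
A1: add {omega} — omega (Runner) has omega→echo.
A2: add {bravo, mike} — mike (Runner) has mike→omega; bravo (Runner) has bravo→omega.
A3: add {delta, gamma} — gamma (Runner) has gamma→bravo; delta (Runner) has delta→mike.
A4: add {alpha} — alpha (Keeper): all of {omega, delta} already in.
A5: add {zulu} — zulu (Keeper): all of {gamma, delta, bravo, alpha} already in.
A6: add {sigma} — sigma (Keeper): all of {zulu, echo, omega} already in.
A7 = A6; e.g. kilo (Keeper) can still go to tango. Fixed point.
Runner's attractor = {alpha, bravo, delta, echo, gamma, mike, omega, sigma, zulu}; Keeper avoids the target exactly from the complement.

kilo, tango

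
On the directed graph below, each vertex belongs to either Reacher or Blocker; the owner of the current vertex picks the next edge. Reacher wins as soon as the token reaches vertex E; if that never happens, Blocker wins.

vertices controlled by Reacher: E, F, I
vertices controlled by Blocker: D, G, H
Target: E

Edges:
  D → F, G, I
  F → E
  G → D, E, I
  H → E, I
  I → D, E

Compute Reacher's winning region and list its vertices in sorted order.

A0 = {E}
A1: add {F, I} — F (Reacher) has F→E; I (Reacher) has I→E.
A2: add {H} — H (Blocker): all of {E, I} already in.
A3 = A2; e.g. D (Blocker) can still go to G. Fixed point.
Reacher's winning region = {E, F, H, I}.

E, F, H, I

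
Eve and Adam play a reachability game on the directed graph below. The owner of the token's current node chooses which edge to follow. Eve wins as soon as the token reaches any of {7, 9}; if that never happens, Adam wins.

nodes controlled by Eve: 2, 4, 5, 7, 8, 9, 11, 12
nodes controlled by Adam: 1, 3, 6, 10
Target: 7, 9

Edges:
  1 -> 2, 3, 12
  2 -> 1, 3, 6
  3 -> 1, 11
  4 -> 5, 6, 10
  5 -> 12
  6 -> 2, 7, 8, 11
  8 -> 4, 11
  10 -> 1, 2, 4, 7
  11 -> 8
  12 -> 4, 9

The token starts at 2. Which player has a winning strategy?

A0 = {7, 9}
A1: add {12} — 12 (Eve) has 12→9.
A2: add {5} — 5 (Eve) has 5→12.
A3: add {4} — 4 (Eve) has 4→5.
A4: add {8} — 8 (Eve) has 8→4.
A5: add {11} — 11 (Eve) has 11→8.
A6 = A5; e.g. 1 (Adam) can still go to 2. Fixed point.
2 never enters the attractor, so Adam can avoid the target forever.

Adam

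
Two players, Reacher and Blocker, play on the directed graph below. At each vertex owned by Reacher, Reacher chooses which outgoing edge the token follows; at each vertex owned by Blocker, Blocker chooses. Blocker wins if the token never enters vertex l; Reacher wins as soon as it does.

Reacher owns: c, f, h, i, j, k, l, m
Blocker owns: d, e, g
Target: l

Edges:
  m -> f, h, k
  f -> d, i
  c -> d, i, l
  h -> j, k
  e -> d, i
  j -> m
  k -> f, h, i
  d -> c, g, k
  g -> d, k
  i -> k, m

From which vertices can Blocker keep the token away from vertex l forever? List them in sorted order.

A0 = {l}
A1: add {c} — c (Reacher) has c→l.
A2 = A1; e.g. d (Blocker) can still go to g. Fixed point.
Reacher's attractor = {c, l}; Blocker avoids the target exactly from the complement.

d, e, f, g, h, i, j, k, m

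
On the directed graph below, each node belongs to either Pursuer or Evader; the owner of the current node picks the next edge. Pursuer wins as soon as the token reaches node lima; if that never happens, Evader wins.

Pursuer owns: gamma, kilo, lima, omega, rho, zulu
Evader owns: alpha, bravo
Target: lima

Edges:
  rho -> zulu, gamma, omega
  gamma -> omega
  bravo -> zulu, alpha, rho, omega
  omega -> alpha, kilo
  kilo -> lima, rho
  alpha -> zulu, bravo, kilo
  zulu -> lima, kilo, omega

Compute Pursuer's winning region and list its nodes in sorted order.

gamma, kilo, lima, omega, rho, zulu

A0 = {lima}
A1: add {kilo, zulu} — zulu (Pursuer) has zulu→lima; kilo (Pursuer) has kilo→lima.
A2: add {omega, rho} — rho (Pursuer) has rho→zulu; omega (Pursuer) has omega→kilo.
A3: add {gamma} — gamma (Pursuer) has gamma→omega.
A4 = A3; e.g. alpha (Evader) can still go to bravo. Fixed point.
Pursuer's winning region = {gamma, kilo, lima, omega, rho, zulu}.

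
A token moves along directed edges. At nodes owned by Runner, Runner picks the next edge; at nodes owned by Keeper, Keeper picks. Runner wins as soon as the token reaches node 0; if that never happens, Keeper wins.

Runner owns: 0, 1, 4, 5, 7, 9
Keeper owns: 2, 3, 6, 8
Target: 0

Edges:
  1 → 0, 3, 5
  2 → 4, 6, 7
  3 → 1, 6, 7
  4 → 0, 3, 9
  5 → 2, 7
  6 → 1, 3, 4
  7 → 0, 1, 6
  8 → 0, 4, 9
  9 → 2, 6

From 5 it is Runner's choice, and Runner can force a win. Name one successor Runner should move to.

7

A0 = {0}
A1: add {1, 4, 7} — 1 (Runner) has 1→0; 4 (Runner) has 4→0; 7 (Runner) has 7→0.
A2: add {5} — 5 (Runner) has 5→7.
A3 = A2; e.g. 2 (Keeper) can still go to 6. Fixed point.
From 5, successor 7 is in the attractor (rank 1); the other successor 2 is not.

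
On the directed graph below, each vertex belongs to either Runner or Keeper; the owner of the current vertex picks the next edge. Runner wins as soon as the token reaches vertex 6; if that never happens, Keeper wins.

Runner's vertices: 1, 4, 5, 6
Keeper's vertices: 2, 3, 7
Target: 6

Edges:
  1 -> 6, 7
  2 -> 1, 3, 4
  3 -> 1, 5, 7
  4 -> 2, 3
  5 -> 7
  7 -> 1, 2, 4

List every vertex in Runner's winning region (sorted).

1, 6

A0 = {6}
A1: add {1} — 1 (Runner) has 1→6.
A2 = A1; e.g. 2 (Keeper) can still go to 3. Fixed point.
Runner's winning region = {1, 6}.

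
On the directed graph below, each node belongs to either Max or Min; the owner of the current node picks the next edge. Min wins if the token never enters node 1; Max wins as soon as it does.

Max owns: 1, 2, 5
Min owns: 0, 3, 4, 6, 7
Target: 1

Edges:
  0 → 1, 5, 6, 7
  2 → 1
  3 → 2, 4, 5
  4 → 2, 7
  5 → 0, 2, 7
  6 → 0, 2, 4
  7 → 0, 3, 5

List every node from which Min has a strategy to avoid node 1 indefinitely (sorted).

0, 3, 4, 6, 7

A0 = {1}
A1: add {2} — 2 (Max) has 2→1.
A2: add {5} — 5 (Max) has 5→2.
A3 = A2; e.g. 0 (Min) can still go to 6. Fixed point.
Max's attractor = {1, 2, 5}; Min avoids the target exactly from the complement.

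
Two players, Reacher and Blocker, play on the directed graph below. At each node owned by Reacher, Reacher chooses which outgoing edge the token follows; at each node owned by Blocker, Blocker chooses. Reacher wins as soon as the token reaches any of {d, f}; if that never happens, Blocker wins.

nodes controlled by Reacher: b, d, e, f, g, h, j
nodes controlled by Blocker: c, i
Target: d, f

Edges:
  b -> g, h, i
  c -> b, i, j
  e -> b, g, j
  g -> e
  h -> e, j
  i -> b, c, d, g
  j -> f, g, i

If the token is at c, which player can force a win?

Blocker

A0 = {d, f}
A1: add {j} — j (Reacher) has j→f.
A2: add {e, h} — e (Reacher) has e→j; h (Reacher) has h→j.
A3: add {b, g} — b (Reacher) has b→h; g (Reacher) has g→e.
A4 = A3; e.g. c (Blocker) can still go to i. Fixed point.
c never enters the attractor, so Blocker can avoid the target forever.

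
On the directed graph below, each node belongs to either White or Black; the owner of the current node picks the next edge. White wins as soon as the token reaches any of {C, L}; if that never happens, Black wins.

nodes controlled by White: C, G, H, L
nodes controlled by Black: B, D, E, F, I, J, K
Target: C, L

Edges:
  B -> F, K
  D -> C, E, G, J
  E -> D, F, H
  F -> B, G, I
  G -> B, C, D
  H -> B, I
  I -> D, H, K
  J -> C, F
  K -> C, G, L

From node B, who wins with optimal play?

Black

A0 = {C, L}
A1: add {G} — G (White) has G→C.
A2: add {K} — K (Black): all of {C, G, L} already in.
A3 = A2; e.g. B (Black) can still go to F. Fixed point.
B never enters the attractor, so Black can avoid the target forever.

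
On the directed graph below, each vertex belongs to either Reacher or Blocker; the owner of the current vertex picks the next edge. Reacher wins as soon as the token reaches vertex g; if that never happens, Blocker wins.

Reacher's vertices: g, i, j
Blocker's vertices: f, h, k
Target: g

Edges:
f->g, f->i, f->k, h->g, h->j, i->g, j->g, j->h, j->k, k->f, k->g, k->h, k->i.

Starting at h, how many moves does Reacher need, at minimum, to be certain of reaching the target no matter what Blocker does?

2

A0 = {g}
A1: add {i, j} — i (Reacher) has i→g; j (Reacher) has j→g.
A2: add {h} — h (Blocker): all of {g, j} already in.
A3 = A2; e.g. f (Blocker) can still go to k. Fixed point.
h enters the attractor at level 2, so Reacher can force the target in 2 moves from there.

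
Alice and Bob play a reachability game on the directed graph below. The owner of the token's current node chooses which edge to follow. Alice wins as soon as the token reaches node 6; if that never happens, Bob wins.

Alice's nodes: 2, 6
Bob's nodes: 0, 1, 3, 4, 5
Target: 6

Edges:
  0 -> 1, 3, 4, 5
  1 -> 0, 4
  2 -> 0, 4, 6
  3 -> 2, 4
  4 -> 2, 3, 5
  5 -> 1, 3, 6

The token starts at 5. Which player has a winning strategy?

Bob

A0 = {6}
A1: add {2} — 2 (Alice) has 2→6.
A2 = A1; e.g. 0 (Bob) can still go to 1. Fixed point.
5 never enters the attractor, so Bob can avoid the target forever.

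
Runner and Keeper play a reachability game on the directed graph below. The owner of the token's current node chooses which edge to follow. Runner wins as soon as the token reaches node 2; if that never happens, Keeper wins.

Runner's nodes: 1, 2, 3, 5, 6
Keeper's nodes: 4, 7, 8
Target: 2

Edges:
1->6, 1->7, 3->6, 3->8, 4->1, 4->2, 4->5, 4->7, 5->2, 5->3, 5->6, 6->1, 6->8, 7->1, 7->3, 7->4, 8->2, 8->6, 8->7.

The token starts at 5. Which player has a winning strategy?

A0 = {2}
A1: add {5} — 5 (Runner) has 5→2.
A2 = A1; e.g. 1 (Runner) has no edge into A1. Fixed point.
5 ∈ A1, so Runner can force the target.

Runner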